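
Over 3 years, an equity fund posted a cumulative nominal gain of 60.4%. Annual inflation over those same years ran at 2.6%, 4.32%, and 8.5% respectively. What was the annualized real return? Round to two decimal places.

Cumulative inflation factor: 1.026 × 1.0432 × 1.085 ≈ 1.16130.
Nominal growth factor: 1.60400. Real growth factor = 1.60400 / 1.16130 ≈ 1.38121.
Annualized: 1.38121^(1/3) − 1 ≈ 0.11366.

11.37%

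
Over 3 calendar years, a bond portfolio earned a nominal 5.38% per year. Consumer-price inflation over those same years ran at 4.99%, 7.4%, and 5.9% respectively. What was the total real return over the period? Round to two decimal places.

-2.00%

Cumulative inflation factor: 1.0499 × 1.074 × 1.059 ≈ 1.19412.
Nominal growth factor: 1.17024. Real growth factor = 1.17024 / 1.19412 ≈ 0.98000.
Total real return ≈ -1.9999%.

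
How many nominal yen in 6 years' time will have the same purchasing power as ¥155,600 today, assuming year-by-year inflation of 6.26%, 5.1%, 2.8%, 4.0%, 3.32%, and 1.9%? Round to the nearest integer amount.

Cumulative price-level factor: 1.0626 × 1.051 × 1.028 × 1.040 × 1.0332 × 1.019 ≈ 1.2570645033.
Multiplying ¥155,600 by the price-level factor gives the future nominal sum.

¥195,599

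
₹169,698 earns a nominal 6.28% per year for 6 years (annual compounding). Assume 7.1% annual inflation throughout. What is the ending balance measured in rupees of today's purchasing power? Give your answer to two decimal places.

Nominal value at maturity: ₹169,698 × (1 + 6.28%)^6 ≈ ₹244,560.32.
Price-level factor over 6 years: (1 + 7.1%)^6 ≈ 1.5091653487.
The maturity value deflated by that factor is the answer in today's purchasing power.

₹162,050.05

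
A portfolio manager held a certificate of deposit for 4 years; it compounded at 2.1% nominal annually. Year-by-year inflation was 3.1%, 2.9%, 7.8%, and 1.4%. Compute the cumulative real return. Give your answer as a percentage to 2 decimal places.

Cumulative inflation factor: 1.031 × 1.029 × 1.078 × 1.014 ≈ 1.15966.
Nominal growth factor: 1.08668. Real growth factor = 1.08668 / 1.15966 ≈ 0.93707.
Total real return ≈ -6.2930%.

-6.29%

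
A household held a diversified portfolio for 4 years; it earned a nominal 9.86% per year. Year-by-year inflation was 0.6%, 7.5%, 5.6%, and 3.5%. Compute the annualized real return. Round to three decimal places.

5.363%

Cumulative inflation factor: 1.006 × 1.075 × 1.056 × 1.035 ≈ 1.18198.
Nominal growth factor: 1.45666. Real growth factor = 1.45666 / 1.18198 ≈ 1.23239.
Annualized: 1.23239^(1/4) − 1 ≈ 0.05363.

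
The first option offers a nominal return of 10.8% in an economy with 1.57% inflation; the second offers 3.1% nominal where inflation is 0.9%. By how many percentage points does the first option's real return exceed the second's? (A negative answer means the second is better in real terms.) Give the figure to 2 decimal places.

The first option real return: 1.108/1.0157 − 1 = 9.087%.
The second real return: 1.031/1.009 − 1 = 2.180%.
Difference: 9.087 − 2.180 = 6.907 pp.

6.91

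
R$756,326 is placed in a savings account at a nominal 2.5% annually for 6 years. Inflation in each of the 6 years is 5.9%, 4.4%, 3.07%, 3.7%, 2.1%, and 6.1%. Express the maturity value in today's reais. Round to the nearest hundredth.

R$685,178.31

Nominal value at maturity: R$756,326 × (1 + 2.5%)^6 ≈ R$877,106.28.
Price-level factor over 6 years: 1.059 × 1.044 × 1.0307 × 1.037 × 1.021 × 1.061 ≈ 1.2801139113.
The maturity value deflated by that factor is the answer in today's purchasing power.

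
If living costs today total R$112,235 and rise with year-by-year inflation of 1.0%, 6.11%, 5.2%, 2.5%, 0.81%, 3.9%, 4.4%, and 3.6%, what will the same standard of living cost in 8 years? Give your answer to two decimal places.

Cumulative price-level factor: 1.010 × 1.0611 × 1.052 × 1.025 × 1.0081 × 1.039 × 1.044 × 1.036 ≈ 1.3091720050.
The nominal amount required is R$112,235 scaled up by that factor.

R$146,934.92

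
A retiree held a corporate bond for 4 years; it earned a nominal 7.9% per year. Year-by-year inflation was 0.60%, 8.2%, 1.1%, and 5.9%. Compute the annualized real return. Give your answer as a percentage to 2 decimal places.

3.85%

Cumulative inflation factor: 1.0060 × 1.082 × 1.011 × 1.059 ≈ 1.16539.
Nominal growth factor: 1.35546. Real growth factor = 1.35546 / 1.16539 ≈ 1.16309.
Annualized: 1.16309^(1/4) − 1 ≈ 0.03849.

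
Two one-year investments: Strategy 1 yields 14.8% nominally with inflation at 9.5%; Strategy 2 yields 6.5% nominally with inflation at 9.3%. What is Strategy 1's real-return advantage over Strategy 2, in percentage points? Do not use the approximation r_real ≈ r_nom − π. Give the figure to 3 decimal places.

7.402

Strategy 1 real return: 1.148/1.095 − 1 = 4.8402%.
Strategy 2 real return: 1.065/1.093 − 1 = -2.5618%.
Difference: 4.8402 − (-2.5618) = 7.4020 pp.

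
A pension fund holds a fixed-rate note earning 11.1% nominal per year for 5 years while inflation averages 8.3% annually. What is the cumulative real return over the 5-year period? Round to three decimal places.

13.613%

The annual real rate is (1+11.1%)/(1+8.3%) − 1 = 2.5854%.
Compounded over 5 years: (1 + 0.025854)^5 − 1 ≈ 0.13613.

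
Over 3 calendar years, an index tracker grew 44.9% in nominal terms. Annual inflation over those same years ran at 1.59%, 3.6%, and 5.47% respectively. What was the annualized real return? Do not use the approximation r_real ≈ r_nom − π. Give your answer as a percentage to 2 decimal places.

Cumulative inflation factor: 1.0159 × 1.036 × 1.0547 ≈ 1.11004.
Nominal growth factor: 1.44900. Real growth factor = 1.44900 / 1.11004 ≈ 1.30536.
Annualized: 1.30536^(1/3) − 1 ≈ 0.09289.

9.29%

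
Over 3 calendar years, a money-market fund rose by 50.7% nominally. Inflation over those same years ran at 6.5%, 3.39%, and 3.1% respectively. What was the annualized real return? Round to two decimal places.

Cumulative inflation factor: 1.065 × 1.0339 × 1.031 ≈ 1.13524.
Nominal growth factor: 1.50700. Real growth factor = 1.50700 / 1.13524 ≈ 1.32748.
Annualized: 1.32748^(1/3) − 1 ≈ 0.09903.

9.90%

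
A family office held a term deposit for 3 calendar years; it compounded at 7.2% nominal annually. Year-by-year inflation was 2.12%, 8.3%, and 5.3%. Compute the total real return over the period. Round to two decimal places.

5.78%

Cumulative inflation factor: 1.0212 × 1.083 × 1.053 ≈ 1.16458.
Nominal growth factor: 1.23193. Real growth factor = 1.23193 / 1.16458 ≈ 1.05783.
Total real return ≈ 5.7832%.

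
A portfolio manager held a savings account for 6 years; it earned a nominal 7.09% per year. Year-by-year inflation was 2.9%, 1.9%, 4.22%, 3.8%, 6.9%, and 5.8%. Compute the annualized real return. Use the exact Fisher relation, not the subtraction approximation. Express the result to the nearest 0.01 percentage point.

2.73%

Cumulative inflation factor: 1.029 × 1.019 × 1.0422 × 1.038 × 1.069 × 1.058 ≈ 1.28293.
Nominal growth factor: 1.50832. Real growth factor = 1.50832 / 1.28293 ≈ 1.17569.
Annualized: 1.17569^(1/6) − 1 ≈ 0.02734.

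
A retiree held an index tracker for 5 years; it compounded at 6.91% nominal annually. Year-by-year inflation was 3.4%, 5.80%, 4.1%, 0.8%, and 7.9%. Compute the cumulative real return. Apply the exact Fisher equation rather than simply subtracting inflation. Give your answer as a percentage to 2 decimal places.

12.76%

Cumulative inflation factor: 1.034 × 1.0580 × 1.041 × 1.008 × 1.079 ≈ 1.23862.
Nominal growth factor: 1.39666. Real growth factor = 1.39666 / 1.23862 ≈ 1.12759.
Total real return ≈ 12.7594%.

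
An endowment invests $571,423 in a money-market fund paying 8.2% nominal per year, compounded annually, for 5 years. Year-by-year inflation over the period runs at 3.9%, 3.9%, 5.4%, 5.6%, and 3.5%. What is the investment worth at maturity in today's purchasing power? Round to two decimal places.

$681,424.97

Nominal value at maturity: $571,423 × (1 + 8.2%)^5 ≈ $847,410.85.
Price-level factor over 5 years: 1.039 × 1.039 × 1.054 × 1.056 × 1.035 ≈ 1.2435864289.
Dividing the nominal maturity value by the price-level factor gives the value in today's money.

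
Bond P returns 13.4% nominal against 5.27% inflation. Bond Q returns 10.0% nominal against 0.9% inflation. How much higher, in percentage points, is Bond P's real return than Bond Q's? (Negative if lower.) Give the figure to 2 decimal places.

-1.30

Bond P real return: 1.134/1.0527 − 1 = 7.723%.
Bond Q real return: 1.100/1.009 − 1 = 9.019%.
Difference: 7.723 − 9.019 = -1.296 pp.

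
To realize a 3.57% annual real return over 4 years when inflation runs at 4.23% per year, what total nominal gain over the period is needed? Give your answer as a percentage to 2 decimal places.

Required annual nominal rate: (1+3.57%)(1+4.23%) − 1 = 7.951011%.
Cumulative over 4 years: (1 + 0.07951011)^4 − 1 ≈ 0.35802.

35.80%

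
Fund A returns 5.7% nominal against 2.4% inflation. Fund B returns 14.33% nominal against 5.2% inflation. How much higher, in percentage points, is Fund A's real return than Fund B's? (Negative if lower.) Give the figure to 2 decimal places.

Fund A real return: 1.057/1.024 − 1 = 3.223%.
Fund B real return: 1.1433/1.052 − 1 = 8.679%.
Difference: 3.223 − 8.679 = -5.456 pp.

-5.46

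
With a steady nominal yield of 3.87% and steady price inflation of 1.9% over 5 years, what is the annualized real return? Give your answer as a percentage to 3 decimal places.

With constant rates the annual real return is the same each year: (1+3.87%)/(1+1.9%) − 1 = 0.01933.

1.933%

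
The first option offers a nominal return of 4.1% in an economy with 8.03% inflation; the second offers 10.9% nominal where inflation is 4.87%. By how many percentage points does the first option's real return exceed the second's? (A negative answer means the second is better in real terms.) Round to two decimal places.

The first option real return: 1.041/1.0803 − 1 = -3.638%.
The second real return: 1.109/1.0487 − 1 = 5.750%.
Difference: -3.638 − 5.750 = -9.388 pp.

-9.39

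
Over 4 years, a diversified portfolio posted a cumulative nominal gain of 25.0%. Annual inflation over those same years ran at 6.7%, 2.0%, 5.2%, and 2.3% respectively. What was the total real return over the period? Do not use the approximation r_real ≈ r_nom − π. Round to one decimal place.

Cumulative inflation factor: 1.067 × 1.020 × 1.052 × 1.023 ≈ 1.17127.
Nominal growth factor: 1.25000. Real growth factor = 1.25000 / 1.17127 ≈ 1.06722.
Total real return ≈ 6.7220%.

6.7%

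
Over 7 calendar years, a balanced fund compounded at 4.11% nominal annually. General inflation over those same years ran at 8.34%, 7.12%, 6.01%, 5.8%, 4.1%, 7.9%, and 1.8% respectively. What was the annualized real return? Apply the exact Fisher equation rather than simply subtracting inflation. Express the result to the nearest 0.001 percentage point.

-1.640%

Cumulative inflation factor: 1.0834 × 1.0712 × 1.0601 × 1.058 × 1.041 × 1.079 × 1.018 ≈ 1.48837.
Nominal growth factor: 1.32571. Real growth factor = 1.32571 / 1.48837 ≈ 0.89071.
Annualized: 0.89071^(1/7) − 1 ≈ -0.01640.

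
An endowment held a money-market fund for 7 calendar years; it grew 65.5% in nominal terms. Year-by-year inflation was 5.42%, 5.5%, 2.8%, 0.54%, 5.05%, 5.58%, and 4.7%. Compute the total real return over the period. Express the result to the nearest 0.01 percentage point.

Cumulative inflation factor: 1.0542 × 1.055 × 1.028 × 1.0054 × 1.0505 × 1.0558 × 1.047 ≈ 1.33485.
Nominal growth factor: 1.65500. Real growth factor = 1.65500 / 1.33485 ≈ 1.23984.
Total real return ≈ 23.9841%.

23.98%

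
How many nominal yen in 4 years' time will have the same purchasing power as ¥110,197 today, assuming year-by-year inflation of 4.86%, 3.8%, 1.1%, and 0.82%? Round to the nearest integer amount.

¥122,257

Cumulative price-level factor: 1.0486 × 1.038 × 1.011 × 1.0082 ≈ 1.1094431565.
The nominal amount required is ¥110,197 scaled up by that factor.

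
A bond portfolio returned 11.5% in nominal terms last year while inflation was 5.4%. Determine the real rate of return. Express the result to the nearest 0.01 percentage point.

Real return via the Fisher equation: (1 + 11.5%)/(1 + 5.4%) − 1 = 1.115/1.054 − 1 ≈ 0.05787.

5.79%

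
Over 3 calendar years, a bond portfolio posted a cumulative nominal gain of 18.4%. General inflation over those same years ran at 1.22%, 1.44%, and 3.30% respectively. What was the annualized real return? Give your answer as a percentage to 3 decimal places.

3.735%

Cumulative inflation factor: 1.0122 × 1.0144 × 1.0330 ≈ 1.06066.
Nominal growth factor: 1.18400. Real growth factor = 1.18400 / 1.06066 ≈ 1.11629.
Annualized: 1.11629^(1/3) − 1 ≈ 0.03735.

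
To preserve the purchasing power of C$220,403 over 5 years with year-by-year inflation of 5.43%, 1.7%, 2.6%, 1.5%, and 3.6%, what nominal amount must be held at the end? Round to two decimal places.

Cumulative price-level factor: 1.0543 × 1.017 × 1.026 × 1.015 × 1.036 ≈ 1.1568001010.
The nominal amount required is C$220,403 scaled up by that factor.

C$254,962.21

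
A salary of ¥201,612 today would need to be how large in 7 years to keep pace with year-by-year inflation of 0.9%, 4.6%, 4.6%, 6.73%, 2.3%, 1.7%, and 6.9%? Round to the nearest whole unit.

¥264,199

Cumulative price-level factor: 1.009 × 1.046 × 1.046 × 1.0673 × 1.023 × 1.017 × 1.069 ≈ 1.3104345551.
The nominal amount required is ¥201,612 scaled up by that factor.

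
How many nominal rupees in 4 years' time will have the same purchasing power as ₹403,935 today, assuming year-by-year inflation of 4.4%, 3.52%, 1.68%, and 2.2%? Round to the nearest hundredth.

Cumulative price-level factor: 1.044 × 1.0352 × 1.0168 × 1.022 ≈ 1.1230812982.
Multiplying ₹403,935 by the price-level factor gives the future nominal sum.

₹453,651.84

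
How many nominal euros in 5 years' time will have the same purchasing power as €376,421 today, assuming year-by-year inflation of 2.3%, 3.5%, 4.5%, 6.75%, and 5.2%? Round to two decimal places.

Cumulative price-level factor: 1.023 × 1.035 × 1.045 × 1.0675 × 1.052 ≈ 1.2425557902.
The nominal amount required is €376,421 scaled up by that factor.

€467,724.09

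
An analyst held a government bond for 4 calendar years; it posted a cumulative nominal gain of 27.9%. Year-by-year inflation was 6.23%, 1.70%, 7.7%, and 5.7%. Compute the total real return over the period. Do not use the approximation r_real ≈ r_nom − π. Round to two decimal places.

Cumulative inflation factor: 1.0623 × 1.0170 × 1.077 × 1.057 ≈ 1.22987.
Nominal growth factor: 1.27900. Real growth factor = 1.27900 / 1.22987 ≈ 1.03995.
Total real return ≈ 3.9948%.

3.99%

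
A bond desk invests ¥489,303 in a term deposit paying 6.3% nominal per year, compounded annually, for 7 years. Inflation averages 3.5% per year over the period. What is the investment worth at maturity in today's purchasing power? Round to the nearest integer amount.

Nominal value at maturity: ¥489,303 × (1 + 6.3%)^7 ≈ ¥750,431.
Price-level factor over 7 years: (1 + 3.5%)^7 ≈ 1.2722792628.
The maturity value deflated by that factor is the answer in today's purchasing power.

¥589,832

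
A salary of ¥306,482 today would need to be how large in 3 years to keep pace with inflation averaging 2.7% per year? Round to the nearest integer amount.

¥331,983

Cumulative price-level factor: (1+2.7%)^3 = 1.083206683.
Multiplying ¥306,482 by the price-level factor gives the future nominal sum.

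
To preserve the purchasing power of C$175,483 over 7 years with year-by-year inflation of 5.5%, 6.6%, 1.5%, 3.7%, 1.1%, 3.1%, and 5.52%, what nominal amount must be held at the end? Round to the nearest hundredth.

Cumulative price-level factor: 1.055 × 1.066 × 1.015 × 1.037 × 1.011 × 1.031 × 1.0552 ≈ 1.3019642712.
The nominal amount required is C$175,483 scaled up by that factor.

C$228,472.60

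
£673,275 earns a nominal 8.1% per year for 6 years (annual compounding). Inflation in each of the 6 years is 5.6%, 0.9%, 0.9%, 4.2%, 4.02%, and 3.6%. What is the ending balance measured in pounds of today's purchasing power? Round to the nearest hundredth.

Nominal value at maturity: £673,275 × (1 + 8.1%)^6 ≈ £1,074,352.14.
Price-level factor over 6 years: 1.056 × 1.009 × 1.009 × 1.042 × 1.0402 × 1.036 ≈ 1.2072315434.
Dividing the nominal maturity value by the price-level factor gives the value in today's money.

£889,930.47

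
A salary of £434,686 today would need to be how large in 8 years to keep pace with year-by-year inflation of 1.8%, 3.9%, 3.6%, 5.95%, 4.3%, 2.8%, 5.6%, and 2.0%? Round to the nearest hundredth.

Cumulative price-level factor: 1.018 × 1.039 × 1.036 × 1.0595 × 1.043 × 1.028 × 1.056 × 1.020 ≈ 1.3408047970.
The nominal amount required is £434,686 scaled up by that factor.

£582,829.07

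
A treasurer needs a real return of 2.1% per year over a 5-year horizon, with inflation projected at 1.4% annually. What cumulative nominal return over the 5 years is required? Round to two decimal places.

18.94%

Required annual nominal rate: (1+2.1%)(1+1.4%) − 1 = 3.5294%.
Cumulative over 5 years: (1 + 0.035294)^5 − 1 ≈ 0.18937.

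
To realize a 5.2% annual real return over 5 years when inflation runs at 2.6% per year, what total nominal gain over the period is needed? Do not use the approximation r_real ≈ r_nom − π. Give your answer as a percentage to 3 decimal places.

Required annual nominal rate: (1+5.2%)(1+2.6%) − 1 = 7.9352%.
Cumulative over 5 years: (1 + 0.079352)^5 − 1 ≈ 0.46493.

46.493%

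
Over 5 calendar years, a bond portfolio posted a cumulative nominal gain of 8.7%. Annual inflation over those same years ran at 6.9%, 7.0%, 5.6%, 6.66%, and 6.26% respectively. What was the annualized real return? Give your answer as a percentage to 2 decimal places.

Cumulative inflation factor: 1.069 × 1.070 × 1.056 × 1.0666 × 1.0626 ≈ 1.36898.
Nominal growth factor: 1.08700. Real growth factor = 1.08700 / 1.36898 ≈ 0.79402.
Annualized: 0.79402^(1/5) − 1 ≈ -0.04508.

-4.51%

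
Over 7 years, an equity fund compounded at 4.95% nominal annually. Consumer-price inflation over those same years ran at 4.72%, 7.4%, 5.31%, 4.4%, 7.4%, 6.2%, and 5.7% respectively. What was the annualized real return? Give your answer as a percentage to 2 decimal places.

Cumulative inflation factor: 1.0472 × 1.074 × 1.0531 × 1.044 × 1.074 × 1.062 × 1.057 ≈ 1.49076.
Nominal growth factor: 1.40242. Real growth factor = 1.40242 / 1.49076 ≈ 0.94074.
Annualized: 0.94074^(1/7) − 1 ≈ -0.00869.

-0.87%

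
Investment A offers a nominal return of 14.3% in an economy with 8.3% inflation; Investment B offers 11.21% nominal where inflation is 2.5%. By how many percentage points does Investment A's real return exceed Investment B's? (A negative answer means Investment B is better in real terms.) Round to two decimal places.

-2.96

Investment A real return: 1.143/1.083 − 1 = 5.540%.
Investment B real return: 1.1121/1.025 − 1 = 8.498%.
Difference: 5.540 − 8.498 = -2.958 pp.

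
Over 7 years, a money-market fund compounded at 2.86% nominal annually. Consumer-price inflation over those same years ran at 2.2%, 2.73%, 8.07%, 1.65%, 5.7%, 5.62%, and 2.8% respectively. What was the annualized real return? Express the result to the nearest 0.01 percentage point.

-1.18%

Cumulative inflation factor: 1.022 × 1.0273 × 1.0807 × 1.0165 × 1.057 × 1.0562 × 1.028 ≈ 1.32366.
Nominal growth factor: 1.21822. Real growth factor = 1.21822 / 1.32366 ≈ 0.92034.
Annualized: 0.92034^(1/7) − 1 ≈ -0.01179.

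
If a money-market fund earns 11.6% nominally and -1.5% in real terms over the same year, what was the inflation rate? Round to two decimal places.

From (1+r_nom) = (1+r_real)(1+π), we get 1+π = (1 + 11.6%)/(1 − 1.5%) = 1.116/0.985 ≈ 1.13299.
So π ≈ 13.2995%.

13.30%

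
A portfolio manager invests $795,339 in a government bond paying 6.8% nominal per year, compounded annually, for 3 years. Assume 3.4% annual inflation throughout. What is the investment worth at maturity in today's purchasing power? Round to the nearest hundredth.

Nominal value at maturity: $795,339 × (1 + 6.8%)^3 ≈ $968,871.18.
Price-level factor over 3 years: (1 + 3.4%)^3 = 1.105507304.
Dividing the nominal maturity value by the price-level factor gives the value in today's money.

$876,404.14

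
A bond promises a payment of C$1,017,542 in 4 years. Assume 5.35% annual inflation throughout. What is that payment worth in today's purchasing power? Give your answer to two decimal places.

Price-level factor over 4 years: (1 + 5.35%)^4 ≈ 1.2317942140.
Purchasing power today: C$1,017,542 divided by that factor.

C$826,064.93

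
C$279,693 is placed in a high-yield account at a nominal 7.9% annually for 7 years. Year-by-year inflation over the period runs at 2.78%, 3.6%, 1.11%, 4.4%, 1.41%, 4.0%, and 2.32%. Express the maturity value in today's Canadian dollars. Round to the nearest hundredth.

C$392,639.58

Nominal value at maturity: C$279,693 × (1 + 7.9%)^7 ≈ C$476,246.40.
Price-level factor over 7 years: 1.0278 × 1.036 × 1.0111 × 1.044 × 1.0141 × 1.040 × 1.0232 ≈ 1.2129352883.
Dividing the nominal maturity value by the price-level factor gives the value in today's money.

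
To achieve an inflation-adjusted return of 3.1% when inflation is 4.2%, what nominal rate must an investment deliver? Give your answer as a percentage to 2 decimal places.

7.43%

By the Fisher equation, 1 + r_nom = (1 + 3.1%)(1 + 4.2%) = 1.031 × 1.042 = 1.074302.
So r_nom = 7.4302%.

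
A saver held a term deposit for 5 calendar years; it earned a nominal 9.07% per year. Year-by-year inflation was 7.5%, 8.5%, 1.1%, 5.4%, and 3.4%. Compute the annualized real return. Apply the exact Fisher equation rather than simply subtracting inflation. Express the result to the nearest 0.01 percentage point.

3.73%

Cumulative inflation factor: 1.075 × 1.085 × 1.011 × 1.054 × 1.034 ≈ 1.28514.
Nominal growth factor: 1.54357. Real growth factor = 1.54357 / 1.28514 ≈ 1.20109.
Annualized: 1.20109^(1/5) − 1 ≈ 0.03733.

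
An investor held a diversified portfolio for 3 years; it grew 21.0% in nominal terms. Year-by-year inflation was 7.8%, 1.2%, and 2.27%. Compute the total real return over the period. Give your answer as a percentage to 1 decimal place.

Cumulative inflation factor: 1.078 × 1.012 × 1.0227 ≈ 1.11570.
Nominal growth factor: 1.21000. Real growth factor = 1.21000 / 1.11570 ≈ 1.08452.
Total real return ≈ 8.4521%.

8.5%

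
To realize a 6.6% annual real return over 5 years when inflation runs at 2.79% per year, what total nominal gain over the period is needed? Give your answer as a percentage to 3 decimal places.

Required annual nominal rate: (1+6.6%)(1+2.79%) − 1 = 9.57414%.
Cumulative over 5 years: (1 + 0.0957414)^5 − 1 ≈ 0.57958.

57.958%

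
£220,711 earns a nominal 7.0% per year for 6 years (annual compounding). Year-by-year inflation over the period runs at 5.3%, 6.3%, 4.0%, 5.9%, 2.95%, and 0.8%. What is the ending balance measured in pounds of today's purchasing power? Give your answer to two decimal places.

£258,910.00

Nominal value at maturity: £220,711 × (1 + 7.0%)^6 ≈ £331,227.70.
Price-level factor over 6 years: 1.053 × 1.063 × 1.040 × 1.059 × 1.0295 × 1.008 ≈ 1.2793159607.
Dividing the nominal maturity value by the price-level factor gives the value in today's money.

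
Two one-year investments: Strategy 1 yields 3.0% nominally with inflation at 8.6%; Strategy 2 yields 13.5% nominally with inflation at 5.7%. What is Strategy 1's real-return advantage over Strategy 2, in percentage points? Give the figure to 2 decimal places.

-12.54

Strategy 1 real return: 1.030/1.086 − 1 = -5.157%.
Strategy 2 real return: 1.135/1.057 − 1 = 7.379%.
Difference: -5.157 − 7.379 = -12.536 pp.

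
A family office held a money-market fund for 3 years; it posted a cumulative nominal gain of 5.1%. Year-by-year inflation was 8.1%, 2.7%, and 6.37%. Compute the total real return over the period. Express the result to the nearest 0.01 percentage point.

-11.00%

Cumulative inflation factor: 1.081 × 1.027 × 1.0637 ≈ 1.18091.
Nominal growth factor: 1.05100. Real growth factor = 1.05100 / 1.18091 ≈ 0.88999.
Total real return ≈ -11.0005%.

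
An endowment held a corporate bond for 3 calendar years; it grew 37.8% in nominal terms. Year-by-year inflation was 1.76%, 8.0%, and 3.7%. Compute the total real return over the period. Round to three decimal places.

20.912%

Cumulative inflation factor: 1.0176 × 1.080 × 1.037 ≈ 1.13967.
Nominal growth factor: 1.37800. Real growth factor = 1.37800 / 1.13967 ≈ 1.20912.
Total real return ≈ 20.9121%.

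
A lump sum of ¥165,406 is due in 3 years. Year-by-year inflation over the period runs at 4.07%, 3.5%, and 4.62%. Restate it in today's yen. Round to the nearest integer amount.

¥146,781

Price-level factor over 3 years: 1.0407 × 1.035 × 1.0462 = 1.1268876519.
Purchasing power today: ¥165,406 divided by that factor.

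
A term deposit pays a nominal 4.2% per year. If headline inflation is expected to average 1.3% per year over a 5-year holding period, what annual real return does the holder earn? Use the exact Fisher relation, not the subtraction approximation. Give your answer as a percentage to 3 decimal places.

With constant rates the annual real return is the same each year: (1+4.2%)/(1+1.3%) − 1 = 0.02863.

2.863%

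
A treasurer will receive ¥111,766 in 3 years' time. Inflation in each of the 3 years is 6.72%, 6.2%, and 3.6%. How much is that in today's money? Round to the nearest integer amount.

¥95,187

Price-level factor over 3 years: 1.0672 × 1.062 × 1.036 = 1.1741675904.
Purchasing power today: ¥111,766 divided by that factor.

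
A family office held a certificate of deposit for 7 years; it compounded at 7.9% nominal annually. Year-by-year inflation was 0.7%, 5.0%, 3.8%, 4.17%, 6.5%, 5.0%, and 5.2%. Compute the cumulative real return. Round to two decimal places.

Cumulative inflation factor: 1.007 × 1.050 × 1.038 × 1.0417 × 1.065 × 1.050 × 1.052 ≈ 1.34497.
Nominal growth factor: 1.70275. Real growth factor = 1.70275 / 1.34497 ≈ 1.26601.
Total real return ≈ 26.6009%.

26.60%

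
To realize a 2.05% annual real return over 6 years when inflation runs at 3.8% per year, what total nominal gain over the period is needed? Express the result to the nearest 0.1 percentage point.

41.3%

Required annual nominal rate: (1+2.05%)(1+3.8%) − 1 = 5.9279%.
Cumulative over 6 years: (1 + 0.059279)^6 − 1 ≈ 0.41274.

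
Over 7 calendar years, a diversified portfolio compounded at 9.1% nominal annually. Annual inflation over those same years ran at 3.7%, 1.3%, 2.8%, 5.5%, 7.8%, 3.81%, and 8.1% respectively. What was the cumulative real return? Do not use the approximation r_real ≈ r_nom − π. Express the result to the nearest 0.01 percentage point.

33.49%

Cumulative inflation factor: 1.037 × 1.013 × 1.028 × 1.055 × 1.078 × 1.0381 × 1.081 ≈ 1.37822.
Nominal growth factor: 1.83981. Real growth factor = 1.83981 / 1.37822 ≈ 1.33492.
Total real return ≈ 33.4922%.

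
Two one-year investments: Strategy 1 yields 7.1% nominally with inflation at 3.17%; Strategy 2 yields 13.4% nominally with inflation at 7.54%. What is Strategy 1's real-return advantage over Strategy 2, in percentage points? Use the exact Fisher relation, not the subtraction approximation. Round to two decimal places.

Strategy 1 real return: 1.071/1.0317 − 1 = 3.809%.
Strategy 2 real return: 1.134/1.0754 − 1 = 5.449%.
Difference: 3.809 − 5.449 = -1.640 pp.

-1.64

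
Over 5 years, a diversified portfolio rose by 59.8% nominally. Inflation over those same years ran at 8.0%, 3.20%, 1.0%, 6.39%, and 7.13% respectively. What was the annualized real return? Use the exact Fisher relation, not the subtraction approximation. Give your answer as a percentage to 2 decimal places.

4.49%

Cumulative inflation factor: 1.080 × 1.0320 × 1.010 × 1.0639 × 1.0713 ≈ 1.28303.
Nominal growth factor: 1.59800. Real growth factor = 1.59800 / 1.28303 ≈ 1.24549.
Annualized: 1.24549^(1/5) − 1 ≈ 0.04488.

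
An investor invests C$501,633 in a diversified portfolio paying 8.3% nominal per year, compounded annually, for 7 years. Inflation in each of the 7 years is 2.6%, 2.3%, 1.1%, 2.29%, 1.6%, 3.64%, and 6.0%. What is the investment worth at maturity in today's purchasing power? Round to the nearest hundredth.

C$723,520.75

Nominal value at maturity: C$501,633 × (1 + 8.3%)^7 ≈ C$876,567.36.
Price-level factor over 7 years: 1.026 × 1.023 × 1.011 × 1.0229 × 1.016 × 1.0364 × 1.060 ≈ 1.2115303726.
The maturity value deflated by that factor is the answer in today's purchasing power.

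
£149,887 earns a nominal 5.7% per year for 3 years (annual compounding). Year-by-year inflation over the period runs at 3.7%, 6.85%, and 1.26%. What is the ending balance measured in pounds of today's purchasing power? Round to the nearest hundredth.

£157,760.30

Nominal value at maturity: £149,887 × (1 + 5.7%)^3 ≈ £177,006.38.
Price-level factor over 3 years: 1.037 × 1.0685 × 1.0126 = 1.1219957347.
The maturity value deflated by that factor is the answer in today's purchasing power.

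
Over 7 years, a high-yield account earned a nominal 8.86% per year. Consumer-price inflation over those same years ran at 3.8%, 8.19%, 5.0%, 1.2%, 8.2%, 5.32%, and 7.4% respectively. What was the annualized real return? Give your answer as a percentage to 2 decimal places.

3.13%

Cumulative inflation factor: 1.038 × 1.0819 × 1.050 × 1.012 × 1.082 × 1.0532 × 1.074 ≈ 1.46048.
Nominal growth factor: 1.81167. Real growth factor = 1.81167 / 1.46048 ≈ 1.24046.
Annualized: 1.24046^(1/7) − 1 ≈ 0.03126.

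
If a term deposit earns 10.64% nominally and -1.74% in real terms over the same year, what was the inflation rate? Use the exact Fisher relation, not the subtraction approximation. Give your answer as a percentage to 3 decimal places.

12.599%

From (1+r_nom) = (1+r_real)(1+π), we get 1+π = (1 + 10.64%)/(1 − 1.74%) = 1.1064/0.9826 ≈ 1.12599.
So π ≈ 12.5992%.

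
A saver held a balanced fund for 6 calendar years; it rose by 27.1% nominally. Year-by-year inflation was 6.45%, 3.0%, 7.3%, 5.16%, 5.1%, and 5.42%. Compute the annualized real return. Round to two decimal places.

Cumulative inflation factor: 1.0645 × 1.030 × 1.073 × 1.0516 × 1.051 × 1.0542 ≈ 1.37075.
Nominal growth factor: 1.27100. Real growth factor = 1.27100 / 1.37075 ≈ 0.92723.
Annualized: 0.92723^(1/6) − 1 ≈ -0.01251.

-1.25%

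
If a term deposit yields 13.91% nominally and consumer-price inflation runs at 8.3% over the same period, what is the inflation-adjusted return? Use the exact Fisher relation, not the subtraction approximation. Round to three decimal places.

Real return via the Fisher equation: (1 + 13.91%)/(1 + 8.3%) − 1 = 1.1391/1.083 − 1 ≈ 0.05180.

5.180%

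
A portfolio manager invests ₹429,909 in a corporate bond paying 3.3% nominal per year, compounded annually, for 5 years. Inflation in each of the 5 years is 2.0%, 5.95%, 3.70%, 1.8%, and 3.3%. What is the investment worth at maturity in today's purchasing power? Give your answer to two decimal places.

₹429,091.74

Nominal value at maturity: ₹429,909 × (1 + 3.3%)^5 ≈ ₹505,682.76.
Price-level factor over 5 years: 1.020 × 1.0595 × 1.0370 × 1.018 × 1.033 ≈ 1.1784956633.
The maturity value deflated by that factor is the answer in today's purchasing power.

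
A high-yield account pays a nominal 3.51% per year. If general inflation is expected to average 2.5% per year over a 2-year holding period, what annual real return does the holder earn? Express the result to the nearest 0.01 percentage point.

0.99%

With constant rates the annual real return is the same each year: (1+3.51%)/(1+2.5%) − 1 = 0.00985.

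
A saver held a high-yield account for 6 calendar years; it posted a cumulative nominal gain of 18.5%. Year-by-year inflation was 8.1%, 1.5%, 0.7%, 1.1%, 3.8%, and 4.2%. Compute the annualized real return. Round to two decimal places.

-0.32%

Cumulative inflation factor: 1.081 × 1.015 × 1.007 × 1.011 × 1.038 × 1.042 ≈ 1.20820.
Nominal growth factor: 1.18500. Real growth factor = 1.18500 / 1.20820 ≈ 0.98080.
Annualized: 0.98080^(1/6) − 1 ≈ -0.00323.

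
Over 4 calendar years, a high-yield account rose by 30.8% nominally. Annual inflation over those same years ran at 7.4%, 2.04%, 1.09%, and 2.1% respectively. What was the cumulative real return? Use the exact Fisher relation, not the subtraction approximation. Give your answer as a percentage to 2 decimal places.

15.64%

Cumulative inflation factor: 1.074 × 1.0204 × 1.0109 × 1.021 ≈ 1.13112.
Nominal growth factor: 1.30800. Real growth factor = 1.30800 / 1.13112 ≈ 1.15638.
Total real return ≈ 15.6376%.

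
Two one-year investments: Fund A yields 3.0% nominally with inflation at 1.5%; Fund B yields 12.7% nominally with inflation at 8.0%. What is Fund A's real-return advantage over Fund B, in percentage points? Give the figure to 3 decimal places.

Fund A real return: 1.030/1.015 − 1 = 1.4778%.
Fund B real return: 1.127/1.080 − 1 = 4.3519%.
Difference: 1.4778 − 4.3519 = -2.8741 pp.

-2.874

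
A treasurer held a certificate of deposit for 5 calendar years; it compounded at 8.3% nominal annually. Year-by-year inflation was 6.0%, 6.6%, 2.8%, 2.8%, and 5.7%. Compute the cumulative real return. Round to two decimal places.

Cumulative inflation factor: 1.060 × 1.066 × 1.028 × 1.028 × 1.057 ≈ 1.26219.
Nominal growth factor: 1.48985. Real growth factor = 1.48985 / 1.26219 ≈ 1.18037.
Total real return ≈ 18.0370%.

18.04%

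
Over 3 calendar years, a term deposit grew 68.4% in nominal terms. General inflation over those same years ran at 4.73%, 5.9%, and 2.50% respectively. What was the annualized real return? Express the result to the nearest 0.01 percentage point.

13.99%

Cumulative inflation factor: 1.0473 × 1.059 × 1.0250 ≈ 1.13682.
Nominal growth factor: 1.68400. Real growth factor = 1.68400 / 1.13682 ≈ 1.48133.
Annualized: 1.48133^(1/3) − 1 ≈ 0.13994.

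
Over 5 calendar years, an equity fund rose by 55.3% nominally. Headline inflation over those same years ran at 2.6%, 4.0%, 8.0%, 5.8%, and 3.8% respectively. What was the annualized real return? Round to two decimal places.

Cumulative inflation factor: 1.026 × 1.040 × 1.080 × 1.058 × 1.038 ≈ 1.26557.
Nominal growth factor: 1.55300. Real growth factor = 1.55300 / 1.26557 ≈ 1.22711.
Annualized: 1.22711^(1/5) − 1 ≈ 0.04178.

4.18%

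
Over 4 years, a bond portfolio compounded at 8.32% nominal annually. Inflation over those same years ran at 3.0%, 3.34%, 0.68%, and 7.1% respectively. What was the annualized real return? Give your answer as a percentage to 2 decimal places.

Cumulative inflation factor: 1.030 × 1.0334 × 1.0068 × 1.071 ≈ 1.14773.
Nominal growth factor: 1.37669. Real growth factor = 1.37669 / 1.14773 ≈ 1.19949.
Annualized: 1.19949^(1/4) − 1 ≈ 0.04652.

4.65%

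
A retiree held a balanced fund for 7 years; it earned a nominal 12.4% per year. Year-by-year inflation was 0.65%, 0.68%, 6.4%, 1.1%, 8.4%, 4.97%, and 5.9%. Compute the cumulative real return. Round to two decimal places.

Cumulative inflation factor: 1.0065 × 1.0068 × 1.064 × 1.011 × 1.084 × 1.0497 × 1.059 ≈ 1.31353.
Nominal growth factor: 2.26654. Real growth factor = 2.26654 / 1.31353 ≈ 1.72554.
Total real return ≈ 72.5536%.

72.55%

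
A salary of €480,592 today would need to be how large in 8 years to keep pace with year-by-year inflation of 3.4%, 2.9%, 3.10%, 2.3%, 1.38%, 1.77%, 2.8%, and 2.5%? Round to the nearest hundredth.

€586,321.46

Cumulative price-level factor: 1.034 × 1.029 × 1.0310 × 1.023 × 1.0138 × 1.0177 × 1.028 × 1.025 ≈ 1.2199983800.
Multiplying €480,592 by the price-level factor gives the future nominal sum.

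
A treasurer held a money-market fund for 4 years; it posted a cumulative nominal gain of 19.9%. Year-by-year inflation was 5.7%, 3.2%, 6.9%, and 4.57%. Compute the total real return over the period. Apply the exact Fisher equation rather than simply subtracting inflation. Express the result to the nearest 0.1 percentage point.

-1.7%

Cumulative inflation factor: 1.057 × 1.032 × 1.069 × 1.0457 ≈ 1.21938.
Nominal growth factor: 1.19900. Real growth factor = 1.19900 / 1.21938 ≈ 0.98329.
Total real return ≈ -1.6714%.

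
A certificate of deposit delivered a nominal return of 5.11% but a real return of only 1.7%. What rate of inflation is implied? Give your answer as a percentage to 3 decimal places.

3.353%

From (1+r_nom) = (1+r_real)(1+π), we get 1+π = (1 + 5.11%)/(1 + 1.7%) = 1.0511/1.017 ≈ 1.03353.
So π ≈ 3.3530%.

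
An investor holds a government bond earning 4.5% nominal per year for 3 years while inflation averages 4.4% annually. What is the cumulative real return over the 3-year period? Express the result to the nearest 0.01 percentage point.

The annual real rate is (1+4.5%)/(1+4.4%) − 1 = 0.0958%.
Compounded over 3 years: (1 + 0.000958)^3 − 1 ≈ 0.00288.

0.29%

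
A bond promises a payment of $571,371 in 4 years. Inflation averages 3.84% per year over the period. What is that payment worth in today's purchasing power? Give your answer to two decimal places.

Price-level factor over 4 years: (1 + 3.84%)^4 ≈ 1.1626760267.
Purchasing power today: $571,371 divided by that factor.

$491,427.52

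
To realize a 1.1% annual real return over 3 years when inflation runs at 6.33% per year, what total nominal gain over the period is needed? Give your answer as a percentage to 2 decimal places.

24.23%

Required annual nominal rate: (1+1.1%)(1+6.33%) − 1 = 7.49963%.
Cumulative over 3 years: (1 + 0.0749963)^3 − 1 ≈ 0.24228.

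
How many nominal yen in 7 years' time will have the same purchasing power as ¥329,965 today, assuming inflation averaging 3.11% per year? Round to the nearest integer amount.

Cumulative price-level factor: (1+3.11%)^7 ≈ 1.2390975778.
Multiplying ¥329,965 by the price-level factor gives the future nominal sum.

¥408,859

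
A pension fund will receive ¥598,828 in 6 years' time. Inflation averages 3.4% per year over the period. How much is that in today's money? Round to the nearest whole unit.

Price-level factor over 6 years: (1 + 3.4%)^6 ≈ 1.2221463992.
Purchasing power today: ¥598,828 divided by that factor.

¥489,981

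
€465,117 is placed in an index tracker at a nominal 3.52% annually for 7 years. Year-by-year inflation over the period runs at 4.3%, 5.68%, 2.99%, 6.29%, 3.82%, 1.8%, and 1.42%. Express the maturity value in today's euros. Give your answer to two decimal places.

Nominal value at maturity: €465,117 × (1 + 3.52%)^7 ≈ €592,559.62.
Price-level factor over 7 years: 1.043 × 1.0568 × 1.0299 × 1.0629 × 1.0382 × 1.018 × 1.0142 ≈ 1.2933527385.
The maturity value deflated by that factor is the answer in today's purchasing power.

€458,157.78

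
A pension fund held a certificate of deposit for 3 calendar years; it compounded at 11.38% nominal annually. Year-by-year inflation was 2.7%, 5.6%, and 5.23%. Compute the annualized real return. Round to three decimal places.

6.582%

Cumulative inflation factor: 1.027 × 1.056 × 1.0523 ≈ 1.14123.
Nominal growth factor: 1.38173. Real growth factor = 1.38173 / 1.14123 ≈ 1.21073.
Annualized: 1.21073^(1/3) − 1 ≈ 0.06582.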